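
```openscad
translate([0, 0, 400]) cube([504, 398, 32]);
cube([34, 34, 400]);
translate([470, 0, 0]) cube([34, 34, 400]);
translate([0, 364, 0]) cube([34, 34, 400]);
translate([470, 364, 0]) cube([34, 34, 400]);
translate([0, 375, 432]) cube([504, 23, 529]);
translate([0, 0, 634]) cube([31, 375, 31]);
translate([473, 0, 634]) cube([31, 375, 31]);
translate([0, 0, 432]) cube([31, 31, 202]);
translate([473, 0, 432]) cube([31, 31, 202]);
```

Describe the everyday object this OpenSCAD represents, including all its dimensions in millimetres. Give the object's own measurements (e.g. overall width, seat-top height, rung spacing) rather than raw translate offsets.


A chair. The seat is a 504×398×32 mm slab with its top at z = 432 mm, on four 34×34 mm corner legs (flush with the seat edges, standing on z = 0). A flat backrest 23 mm thick, 529 mm tall, spans the full seat width and rises from the seat top along its +y edge, rear face flush with the rear of the seat. Two armrests of 31×31 mm section run along each side from the seat's front edge to the front of the backrest, top faces 233 mm above the seat top and outer faces flush with the seat's x-edges; a 31×31 mm post under the front of each armrest stands on the seat at the front corner.


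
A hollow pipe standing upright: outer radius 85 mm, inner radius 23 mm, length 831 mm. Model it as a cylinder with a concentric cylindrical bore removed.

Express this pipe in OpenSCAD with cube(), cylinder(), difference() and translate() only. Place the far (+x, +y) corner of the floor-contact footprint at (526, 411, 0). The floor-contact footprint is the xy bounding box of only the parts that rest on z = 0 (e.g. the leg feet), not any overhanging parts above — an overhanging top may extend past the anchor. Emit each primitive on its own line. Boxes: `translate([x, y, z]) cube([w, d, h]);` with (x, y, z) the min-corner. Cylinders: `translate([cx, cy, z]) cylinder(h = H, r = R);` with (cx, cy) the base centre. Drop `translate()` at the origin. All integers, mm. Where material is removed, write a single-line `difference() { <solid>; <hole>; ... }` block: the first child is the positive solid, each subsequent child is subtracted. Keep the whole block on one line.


difference() { translate([441, 326, 0]) cylinder(h = 831, r = 85); translate([441, 326, 0]) cylinder(h = 831, r = 23); }


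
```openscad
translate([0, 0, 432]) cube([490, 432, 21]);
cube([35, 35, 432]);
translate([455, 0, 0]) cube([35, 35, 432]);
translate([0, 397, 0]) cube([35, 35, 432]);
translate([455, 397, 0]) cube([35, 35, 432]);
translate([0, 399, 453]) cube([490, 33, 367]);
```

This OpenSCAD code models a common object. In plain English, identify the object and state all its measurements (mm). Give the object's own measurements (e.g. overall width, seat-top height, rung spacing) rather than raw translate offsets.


A chair. The seat is a 490×432×21 mm slab with its top at z = 453 mm, on four 35×35 mm corner legs (flush with the seat edges, standing on z = 0). A flat backrest 33 mm thick, 367 mm tall, spans the full seat width and rises from the seat top along its +y edge, rear face flush with the rear of the seat.


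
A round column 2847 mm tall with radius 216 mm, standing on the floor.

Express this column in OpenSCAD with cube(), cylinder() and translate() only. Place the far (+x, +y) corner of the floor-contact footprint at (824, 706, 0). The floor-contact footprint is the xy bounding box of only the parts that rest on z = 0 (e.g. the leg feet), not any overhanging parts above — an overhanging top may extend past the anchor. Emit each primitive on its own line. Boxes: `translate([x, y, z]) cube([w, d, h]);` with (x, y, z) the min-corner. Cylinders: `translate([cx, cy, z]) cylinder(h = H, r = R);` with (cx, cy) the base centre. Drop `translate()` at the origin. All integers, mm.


translate([608, 490, 0]) cylinder(h = 2847, r = 216);


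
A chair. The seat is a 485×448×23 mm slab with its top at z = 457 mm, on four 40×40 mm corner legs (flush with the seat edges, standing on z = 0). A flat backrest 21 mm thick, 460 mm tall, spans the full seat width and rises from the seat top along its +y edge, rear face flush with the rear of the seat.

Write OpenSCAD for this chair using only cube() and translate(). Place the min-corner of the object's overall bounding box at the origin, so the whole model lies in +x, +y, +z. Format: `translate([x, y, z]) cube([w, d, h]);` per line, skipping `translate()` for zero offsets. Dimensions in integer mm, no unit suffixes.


translate([0, 0, 434]) cube([485, 448, 23]);
cube([40, 40, 434]);
translate([445, 0, 0]) cube([40, 40, 434]);
translate([0, 408, 0]) cube([40, 40, 434]);
translate([445, 408, 0]) cube([40, 40, 434]);
translate([0, 427, 457]) cube([485, 21, 460]);


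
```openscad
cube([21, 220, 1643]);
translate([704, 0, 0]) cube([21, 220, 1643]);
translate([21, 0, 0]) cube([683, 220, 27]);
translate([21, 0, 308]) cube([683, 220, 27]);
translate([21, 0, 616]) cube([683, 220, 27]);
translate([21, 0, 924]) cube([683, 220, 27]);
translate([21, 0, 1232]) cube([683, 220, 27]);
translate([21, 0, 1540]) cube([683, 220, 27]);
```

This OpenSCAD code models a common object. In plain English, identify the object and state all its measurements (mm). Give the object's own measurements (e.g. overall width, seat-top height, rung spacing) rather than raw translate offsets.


An open bookshelf. Two side panels, each 21 mm thick, 220 mm deep and 1643 mm tall, stand 725 mm apart (outside-to-outside). Between them sit 6 shelves, each 27 mm thick and 220 mm deep, spanning the full gap between the sides. The bottom shelf rests on the floor (its underside at z = 0) and the clear gap between one shelf's top and the next shelf's underside is 281 mm.


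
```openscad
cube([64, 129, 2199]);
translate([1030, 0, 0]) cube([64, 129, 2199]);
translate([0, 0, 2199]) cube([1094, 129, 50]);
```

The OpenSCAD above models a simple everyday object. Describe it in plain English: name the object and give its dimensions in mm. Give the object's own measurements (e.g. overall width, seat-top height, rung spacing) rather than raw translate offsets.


A door frame. The clear opening is 966 mm wide and 2199 mm high. Two 64 mm wide jambs, 129 mm deep, stand either side of the opening from the floor to the top of the opening. A 50 mm thick head sits across the top of both jambs, spanning the full outside width of the frame.


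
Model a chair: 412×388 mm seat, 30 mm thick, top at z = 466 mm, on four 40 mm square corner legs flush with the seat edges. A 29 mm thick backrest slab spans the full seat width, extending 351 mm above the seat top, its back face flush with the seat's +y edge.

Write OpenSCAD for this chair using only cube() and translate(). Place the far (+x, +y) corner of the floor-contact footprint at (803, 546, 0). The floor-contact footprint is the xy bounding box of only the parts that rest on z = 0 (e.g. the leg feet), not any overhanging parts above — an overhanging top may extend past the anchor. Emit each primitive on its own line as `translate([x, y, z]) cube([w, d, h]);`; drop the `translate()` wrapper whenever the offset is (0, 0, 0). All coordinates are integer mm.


// leg_h = 466 - 30 = 436
translate([391, 158, 436]) cube([412, 388, 30]);
translate([391, 158, 0]) cube([40, 40, 436]);
translate([763, 158, 0]) cube([40, 40, 436]);
translate([391, 506, 0]) cube([40, 40, 436]);
translate([763, 506, 0]) cube([40, 40, 436]);
translate([391, 517, 466]) cube([412, 29, 351]);


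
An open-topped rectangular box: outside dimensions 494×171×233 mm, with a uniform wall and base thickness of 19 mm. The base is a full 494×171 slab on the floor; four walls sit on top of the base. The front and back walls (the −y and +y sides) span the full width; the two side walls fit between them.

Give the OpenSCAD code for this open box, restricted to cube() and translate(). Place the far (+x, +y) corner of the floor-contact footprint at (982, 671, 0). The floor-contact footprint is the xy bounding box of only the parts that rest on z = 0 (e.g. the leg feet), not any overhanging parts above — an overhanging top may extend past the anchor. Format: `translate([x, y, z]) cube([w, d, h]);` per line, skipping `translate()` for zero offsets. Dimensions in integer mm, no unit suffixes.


translate([488, 500, 0]) cube([494, 171, 19]);
translate([488, 500, 19]) cube([494, 19, 214]);
translate([488, 652, 19]) cube([494, 19, 214]);
translate([488, 519, 19]) cube([19, 133, 214]);
translate([963, 519, 19]) cube([19, 133, 214]);


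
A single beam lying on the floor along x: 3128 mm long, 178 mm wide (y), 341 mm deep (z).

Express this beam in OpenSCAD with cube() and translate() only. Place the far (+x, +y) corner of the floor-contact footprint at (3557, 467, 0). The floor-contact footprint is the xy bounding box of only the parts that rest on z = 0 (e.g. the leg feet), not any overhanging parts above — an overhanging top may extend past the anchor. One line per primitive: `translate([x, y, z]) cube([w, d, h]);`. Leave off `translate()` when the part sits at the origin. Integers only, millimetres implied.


translate([429, 289, 0]) cube([3128, 178, 341]);


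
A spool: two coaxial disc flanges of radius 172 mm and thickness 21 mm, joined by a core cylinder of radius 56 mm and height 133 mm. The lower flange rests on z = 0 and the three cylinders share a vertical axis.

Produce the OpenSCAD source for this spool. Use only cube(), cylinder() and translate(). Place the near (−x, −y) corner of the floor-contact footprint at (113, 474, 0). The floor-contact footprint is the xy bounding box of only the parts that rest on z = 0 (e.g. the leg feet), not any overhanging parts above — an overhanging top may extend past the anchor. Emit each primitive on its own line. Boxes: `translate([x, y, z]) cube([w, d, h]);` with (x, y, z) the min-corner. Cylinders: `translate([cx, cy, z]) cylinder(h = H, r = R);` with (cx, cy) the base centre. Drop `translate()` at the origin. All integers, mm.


translate([285, 646, 0]) cylinder(h = 21, r = 172);
translate([285, 646, 21]) cylinder(h = 133, r = 56);
translate([285, 646, 154]) cylinder(h = 21, r = 172);


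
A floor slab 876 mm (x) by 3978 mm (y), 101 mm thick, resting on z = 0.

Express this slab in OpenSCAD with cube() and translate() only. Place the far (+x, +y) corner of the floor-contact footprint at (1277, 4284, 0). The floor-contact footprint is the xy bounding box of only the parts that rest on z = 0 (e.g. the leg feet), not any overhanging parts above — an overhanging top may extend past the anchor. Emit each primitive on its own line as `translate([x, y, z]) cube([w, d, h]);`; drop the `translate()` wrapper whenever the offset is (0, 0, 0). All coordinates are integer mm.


translate([401, 306, 0]) cube([876, 3978, 101]);


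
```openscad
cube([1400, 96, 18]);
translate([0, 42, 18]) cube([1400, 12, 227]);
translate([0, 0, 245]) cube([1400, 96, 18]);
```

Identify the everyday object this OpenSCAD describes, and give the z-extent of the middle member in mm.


An I-beam. The web height is 227 mm.

Two wide flanges with a thin centred web — an I-beam. Overall 263 mm minus two 18 mm flanges gives a web of 263 − 2·18 = 227 mm.


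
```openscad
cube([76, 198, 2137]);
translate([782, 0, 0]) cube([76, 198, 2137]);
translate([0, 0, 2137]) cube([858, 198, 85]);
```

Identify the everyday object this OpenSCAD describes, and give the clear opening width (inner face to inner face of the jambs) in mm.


A door frame. The clear opening width is 706 mm.

Two 2137 mm tall posts with a header on top — a door frame. The left jamb is 76 mm wide at x = 0; the right jamb starts at x = 782. The clear opening is 782 − 76 = 706 mm.


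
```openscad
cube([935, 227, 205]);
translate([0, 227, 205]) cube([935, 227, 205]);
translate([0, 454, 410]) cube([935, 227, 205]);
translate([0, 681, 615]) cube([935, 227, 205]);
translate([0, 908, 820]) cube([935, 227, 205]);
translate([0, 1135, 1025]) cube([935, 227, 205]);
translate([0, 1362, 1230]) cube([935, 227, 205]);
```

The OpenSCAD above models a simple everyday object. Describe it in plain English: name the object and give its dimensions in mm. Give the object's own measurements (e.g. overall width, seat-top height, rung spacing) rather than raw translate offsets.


A straight staircase of 7 solid steps. Each step is 935 mm wide (x), 227 mm deep (y, the going) and 205 mm tall (the rise). The first step rests on the floor; each subsequent step sits one going further in +y and one rise higher in +z, directly behind and above the previous step with no overlap.


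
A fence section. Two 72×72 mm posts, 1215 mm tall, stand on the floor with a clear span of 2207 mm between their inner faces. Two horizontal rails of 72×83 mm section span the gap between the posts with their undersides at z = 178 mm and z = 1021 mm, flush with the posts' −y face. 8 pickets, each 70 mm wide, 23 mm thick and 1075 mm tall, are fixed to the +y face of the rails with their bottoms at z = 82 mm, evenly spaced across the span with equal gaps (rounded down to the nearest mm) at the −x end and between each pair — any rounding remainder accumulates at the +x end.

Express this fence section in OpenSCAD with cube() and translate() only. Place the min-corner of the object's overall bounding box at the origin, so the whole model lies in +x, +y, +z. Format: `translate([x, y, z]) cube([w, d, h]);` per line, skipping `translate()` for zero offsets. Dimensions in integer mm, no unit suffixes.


cube([72, 72, 1215]);
translate([2279, 0, 0]) cube([72, 72, 1215]);
translate([72, 0, 178]) cube([2207, 72, 83]);
translate([72, 0, 1021]) cube([2207, 72, 83]);
translate([255, 72, 82]) cube([70, 23, 1075]);
translate([508, 72, 82]) cube([70, 23, 1075]);
translate([761, 72, 82]) cube([70, 23, 1075]);
translate([1014, 72, 82]) cube([70, 23, 1075]);
translate([1267, 72, 82]) cube([70, 23, 1075]);
translate([1520, 72, 82]) cube([70, 23, 1075]);
translate([1773, 72, 82]) cube([70, 23, 1075]);
translate([2026, 72, 82]) cube([70, 23, 1075]);


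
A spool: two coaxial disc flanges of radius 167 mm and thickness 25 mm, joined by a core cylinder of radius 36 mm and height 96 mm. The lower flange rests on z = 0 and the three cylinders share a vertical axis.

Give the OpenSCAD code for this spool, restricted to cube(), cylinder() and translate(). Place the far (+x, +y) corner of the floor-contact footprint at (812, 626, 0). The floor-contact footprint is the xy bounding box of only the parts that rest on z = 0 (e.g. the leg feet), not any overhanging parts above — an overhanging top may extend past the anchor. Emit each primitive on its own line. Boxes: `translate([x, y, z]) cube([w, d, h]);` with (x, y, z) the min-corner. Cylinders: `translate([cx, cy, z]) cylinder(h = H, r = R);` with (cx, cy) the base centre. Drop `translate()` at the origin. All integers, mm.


translate([645, 459, 0]) cylinder(h = 25, r = 167);
translate([645, 459, 25]) cylinder(h = 96, r = 36);
translate([645, 459, 121]) cylinder(h = 25, r = 167);


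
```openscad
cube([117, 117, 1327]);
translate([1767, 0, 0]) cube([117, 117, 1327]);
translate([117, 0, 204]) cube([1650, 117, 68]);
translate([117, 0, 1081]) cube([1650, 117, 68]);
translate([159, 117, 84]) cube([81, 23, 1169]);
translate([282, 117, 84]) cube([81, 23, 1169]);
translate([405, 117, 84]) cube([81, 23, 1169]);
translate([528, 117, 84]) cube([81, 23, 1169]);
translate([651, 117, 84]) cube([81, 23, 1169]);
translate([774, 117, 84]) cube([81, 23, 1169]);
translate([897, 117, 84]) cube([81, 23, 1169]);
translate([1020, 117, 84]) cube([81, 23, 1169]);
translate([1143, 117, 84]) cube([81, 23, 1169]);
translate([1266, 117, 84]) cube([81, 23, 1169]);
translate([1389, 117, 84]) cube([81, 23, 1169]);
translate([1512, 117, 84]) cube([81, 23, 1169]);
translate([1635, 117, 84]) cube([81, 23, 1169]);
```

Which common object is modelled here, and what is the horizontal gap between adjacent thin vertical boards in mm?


A fence section. The picket gap is 42 mm.

Two posts, two rails, 13 pickets — a fence section. Span 1650 mm holds 13 pickets of 81 mm with 14 equal gaps: ⌊(1650 − 13·81) / 14⌋ = 42 mm.


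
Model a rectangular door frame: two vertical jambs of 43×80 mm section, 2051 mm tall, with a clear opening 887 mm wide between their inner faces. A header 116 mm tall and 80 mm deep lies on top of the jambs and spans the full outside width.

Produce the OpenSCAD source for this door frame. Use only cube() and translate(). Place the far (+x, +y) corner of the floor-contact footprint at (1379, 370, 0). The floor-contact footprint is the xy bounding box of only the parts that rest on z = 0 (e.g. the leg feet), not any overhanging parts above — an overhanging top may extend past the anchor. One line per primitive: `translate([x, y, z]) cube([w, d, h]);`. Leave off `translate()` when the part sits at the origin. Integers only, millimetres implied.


translate([406, 290, 0]) cube([43, 80, 2051]);
translate([1336, 290, 0]) cube([43, 80, 2051]);
translate([406, 290, 2051]) cube([973, 80, 116]);


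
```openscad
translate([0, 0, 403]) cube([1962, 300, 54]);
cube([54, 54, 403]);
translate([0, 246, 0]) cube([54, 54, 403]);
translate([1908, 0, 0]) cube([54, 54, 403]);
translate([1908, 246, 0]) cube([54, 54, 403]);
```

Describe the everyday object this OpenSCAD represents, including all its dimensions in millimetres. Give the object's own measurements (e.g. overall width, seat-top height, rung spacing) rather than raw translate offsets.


A long wooden bench with a 1962 mm (x) × 300 mm (y) seat, 54 mm thick, its top surface 457 mm above the floor. Four 54 mm square legs at the seat corners, flush with the edges, run from z = 0 to the seat underside.


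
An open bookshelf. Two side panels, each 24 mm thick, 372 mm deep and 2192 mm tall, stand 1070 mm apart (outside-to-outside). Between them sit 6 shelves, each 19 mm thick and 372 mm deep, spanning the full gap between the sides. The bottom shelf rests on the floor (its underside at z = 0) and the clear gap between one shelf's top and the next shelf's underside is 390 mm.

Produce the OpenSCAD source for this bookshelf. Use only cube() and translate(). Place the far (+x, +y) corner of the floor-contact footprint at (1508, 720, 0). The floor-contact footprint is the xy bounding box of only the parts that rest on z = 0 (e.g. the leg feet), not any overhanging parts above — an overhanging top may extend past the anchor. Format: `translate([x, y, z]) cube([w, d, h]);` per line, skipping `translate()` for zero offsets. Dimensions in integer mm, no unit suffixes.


translate([438, 348, 0]) cube([24, 372, 2192]);
translate([1484, 348, 0]) cube([24, 372, 2192]);
translate([462, 348, 0]) cube([1022, 372, 19]);
translate([462, 348, 409]) cube([1022, 372, 19]);
translate([462, 348, 818]) cube([1022, 372, 19]);
translate([462, 348, 1227]) cube([1022, 372, 19]);
translate([462, 348, 1636]) cube([1022, 372, 19]);
translate([462, 348, 2045]) cube([1022, 372, 19]);


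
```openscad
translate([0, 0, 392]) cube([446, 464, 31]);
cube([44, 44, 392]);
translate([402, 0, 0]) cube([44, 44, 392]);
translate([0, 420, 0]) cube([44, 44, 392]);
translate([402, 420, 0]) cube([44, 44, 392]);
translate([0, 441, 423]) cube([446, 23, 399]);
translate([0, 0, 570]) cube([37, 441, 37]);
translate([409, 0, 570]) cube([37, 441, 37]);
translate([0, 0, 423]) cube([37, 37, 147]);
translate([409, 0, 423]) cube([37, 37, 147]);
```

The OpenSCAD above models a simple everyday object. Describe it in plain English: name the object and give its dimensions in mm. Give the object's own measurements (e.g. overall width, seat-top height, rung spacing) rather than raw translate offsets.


A chair. The seat is a 446×464×31 mm slab with its top at z = 423 mm, on four 44×44 mm corner legs (flush with the seat edges, standing on z = 0). A flat backrest 23 mm thick, 399 mm tall, spans the full seat width and rises from the seat top along its +y edge, rear face flush with the rear of the seat. Two armrests of 37×37 mm section run along each side from the seat's front edge to the front of the backrest, top faces 184 mm above the seat top and outer faces flush with the seat's x-edges; a 37×37 mm post under the front of each armrest stands on the seat at the front corner.


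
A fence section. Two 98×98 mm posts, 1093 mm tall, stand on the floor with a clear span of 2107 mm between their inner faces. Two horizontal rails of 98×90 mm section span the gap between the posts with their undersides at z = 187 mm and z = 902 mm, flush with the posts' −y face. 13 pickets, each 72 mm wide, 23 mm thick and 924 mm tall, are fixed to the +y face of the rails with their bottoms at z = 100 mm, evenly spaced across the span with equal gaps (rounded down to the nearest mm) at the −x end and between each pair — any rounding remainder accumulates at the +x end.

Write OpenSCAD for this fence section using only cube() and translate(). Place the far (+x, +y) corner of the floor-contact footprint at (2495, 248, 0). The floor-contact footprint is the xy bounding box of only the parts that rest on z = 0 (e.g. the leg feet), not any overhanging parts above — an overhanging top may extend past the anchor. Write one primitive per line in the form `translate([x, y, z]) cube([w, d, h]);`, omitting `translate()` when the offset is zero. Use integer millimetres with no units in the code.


translate([192, 150, 0]) cube([98, 98, 1093]);
translate([2397, 150, 0]) cube([98, 98, 1093]);
translate([290, 150, 187]) cube([2107, 98, 90]);
translate([290, 150, 902]) cube([2107, 98, 90]);
translate([373, 248, 100]) cube([72, 23, 924]);
translate([528, 248, 100]) cube([72, 23, 924]);
translate([683, 248, 100]) cube([72, 23, 924]);
translate([838, 248, 100]) cube([72, 23, 924]);
translate([993, 248, 100]) cube([72, 23, 924]);
translate([1148, 248, 100]) cube([72, 23, 924]);
translate([1303, 248, 100]) cube([72, 23, 924]);
translate([1458, 248, 100]) cube([72, 23, 924]);
translate([1613, 248, 100]) cube([72, 23, 924]);
translate([1768, 248, 100]) cube([72, 23, 924]);
translate([1923, 248, 100]) cube([72, 23, 924]);
translate([2078, 248, 100]) cube([72, 23, 924]);
translate([2233, 248, 100]) cube([72, 23, 924]);


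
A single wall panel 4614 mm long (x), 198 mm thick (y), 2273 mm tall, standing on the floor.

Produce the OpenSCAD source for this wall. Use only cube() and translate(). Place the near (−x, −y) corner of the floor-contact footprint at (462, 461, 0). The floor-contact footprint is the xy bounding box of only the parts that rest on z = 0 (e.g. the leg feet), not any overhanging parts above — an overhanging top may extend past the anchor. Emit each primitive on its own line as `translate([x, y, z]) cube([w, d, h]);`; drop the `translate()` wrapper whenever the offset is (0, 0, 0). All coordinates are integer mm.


translate([462, 461, 0]) cube([4614, 198, 2273]);


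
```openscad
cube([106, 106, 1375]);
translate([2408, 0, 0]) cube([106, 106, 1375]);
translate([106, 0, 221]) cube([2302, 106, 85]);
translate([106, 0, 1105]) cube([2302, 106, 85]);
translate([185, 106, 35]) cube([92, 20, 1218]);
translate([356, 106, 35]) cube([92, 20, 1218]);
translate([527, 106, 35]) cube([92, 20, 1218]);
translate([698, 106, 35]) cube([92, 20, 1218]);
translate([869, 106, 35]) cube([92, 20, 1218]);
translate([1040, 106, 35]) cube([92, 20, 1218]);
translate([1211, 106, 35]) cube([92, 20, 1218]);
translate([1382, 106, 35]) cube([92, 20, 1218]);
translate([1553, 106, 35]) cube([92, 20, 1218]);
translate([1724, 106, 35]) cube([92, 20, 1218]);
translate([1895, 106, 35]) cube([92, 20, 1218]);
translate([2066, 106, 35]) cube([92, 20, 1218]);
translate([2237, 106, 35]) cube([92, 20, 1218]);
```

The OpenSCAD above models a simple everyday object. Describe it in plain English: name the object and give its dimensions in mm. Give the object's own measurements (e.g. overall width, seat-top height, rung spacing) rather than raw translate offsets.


A fence section. Two 106×106 mm posts, 1375 mm tall, stand on the floor with a clear span of 2302 mm between their inner faces. Two horizontal rails of 106×85 mm section span the gap between the posts with their undersides at z = 221 mm and z = 1105 mm, flush with the posts' −y face. 13 pickets, each 92 mm wide, 20 mm thick and 1218 mm tall, are fixed to the +y face of the rails with their bottoms at z = 35 mm, spaced across the span with a 79 mm gap after the −x post and between neighbouring pickets and before the +x post.


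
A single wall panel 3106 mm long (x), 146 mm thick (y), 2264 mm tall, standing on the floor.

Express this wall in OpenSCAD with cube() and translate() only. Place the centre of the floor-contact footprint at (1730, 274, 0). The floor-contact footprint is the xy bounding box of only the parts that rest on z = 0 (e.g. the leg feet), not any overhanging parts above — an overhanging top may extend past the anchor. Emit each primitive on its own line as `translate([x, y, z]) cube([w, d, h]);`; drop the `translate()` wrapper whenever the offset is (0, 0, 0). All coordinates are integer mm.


translate([177, 201, 0]) cube([3106, 146, 2264]);


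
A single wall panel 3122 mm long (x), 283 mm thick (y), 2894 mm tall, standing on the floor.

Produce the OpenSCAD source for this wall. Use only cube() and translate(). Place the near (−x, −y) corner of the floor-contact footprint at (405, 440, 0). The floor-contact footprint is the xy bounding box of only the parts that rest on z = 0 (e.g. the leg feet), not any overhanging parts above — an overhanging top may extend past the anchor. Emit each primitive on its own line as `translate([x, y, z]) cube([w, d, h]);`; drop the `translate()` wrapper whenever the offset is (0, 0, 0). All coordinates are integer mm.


translate([405, 440, 0]) cube([3122, 283, 2894]);


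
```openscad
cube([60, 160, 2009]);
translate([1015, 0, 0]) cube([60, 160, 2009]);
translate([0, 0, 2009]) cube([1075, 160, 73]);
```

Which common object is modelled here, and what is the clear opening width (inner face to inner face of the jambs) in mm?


A door frame. The clear opening width is 955 mm.

Two 2009 mm tall posts with a header on top — a door frame. The left jamb is 60 mm wide at x = 0; the right jamb starts at x = 1015. The clear opening is 1015 − 60 = 955 mm.


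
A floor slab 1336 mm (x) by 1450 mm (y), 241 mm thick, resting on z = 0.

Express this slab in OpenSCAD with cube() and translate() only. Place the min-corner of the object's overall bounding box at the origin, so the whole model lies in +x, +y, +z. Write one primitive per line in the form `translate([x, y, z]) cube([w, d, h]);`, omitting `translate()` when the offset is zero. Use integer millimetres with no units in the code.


cube([1336, 1450, 241]);


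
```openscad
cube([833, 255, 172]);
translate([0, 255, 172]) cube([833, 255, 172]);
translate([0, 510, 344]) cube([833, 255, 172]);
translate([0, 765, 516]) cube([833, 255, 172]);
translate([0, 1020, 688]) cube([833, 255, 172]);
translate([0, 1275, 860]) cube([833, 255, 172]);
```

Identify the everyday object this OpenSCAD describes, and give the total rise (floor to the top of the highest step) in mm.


A staircase. The total rise is 1032 mm.

6 identical blocks, each offset up and back from the previous — a staircase. Each step is 172 mm tall and there are 6 of them, so the total rise is 6 × 172 = 1032 mm.


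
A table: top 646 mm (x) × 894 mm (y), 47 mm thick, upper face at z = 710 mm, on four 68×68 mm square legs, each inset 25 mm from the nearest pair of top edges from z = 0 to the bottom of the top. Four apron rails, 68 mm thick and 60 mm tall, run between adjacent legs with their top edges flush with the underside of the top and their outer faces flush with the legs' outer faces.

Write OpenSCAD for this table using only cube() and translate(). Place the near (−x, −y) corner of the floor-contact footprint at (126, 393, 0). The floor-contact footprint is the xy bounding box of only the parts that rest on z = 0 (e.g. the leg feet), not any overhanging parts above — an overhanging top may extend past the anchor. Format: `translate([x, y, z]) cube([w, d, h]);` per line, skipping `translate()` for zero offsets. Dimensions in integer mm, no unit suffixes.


translate([101, 368, 663]) cube([646, 894, 47]);
translate([126, 393, 0]) cube([68, 68, 663]);
translate([654, 393, 0]) cube([68, 68, 663]);
translate([126, 1169, 0]) cube([68, 68, 663]);
translate([654, 1169, 0]) cube([68, 68, 663]);
translate([194, 393, 603]) cube([460, 68, 60]);
translate([194, 1169, 603]) cube([460, 68, 60]);
translate([126, 461, 603]) cube([68, 708, 60]);
translate([654, 461, 603]) cube([68, 708, 60]);


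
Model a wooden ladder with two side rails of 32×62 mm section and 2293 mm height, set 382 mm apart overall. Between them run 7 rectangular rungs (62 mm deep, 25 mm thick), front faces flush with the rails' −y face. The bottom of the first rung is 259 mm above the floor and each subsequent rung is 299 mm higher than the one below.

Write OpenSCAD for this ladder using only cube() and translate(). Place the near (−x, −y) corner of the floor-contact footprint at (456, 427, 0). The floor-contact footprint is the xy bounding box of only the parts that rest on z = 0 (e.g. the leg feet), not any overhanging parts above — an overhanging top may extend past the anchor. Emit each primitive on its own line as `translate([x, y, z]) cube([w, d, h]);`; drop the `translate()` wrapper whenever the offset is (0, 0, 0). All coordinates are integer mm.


// rung span = 382 - 2*32 = 318
// rung[k] z = 259 + k*299
translate([456, 427, 0]) cube([32, 62, 2293]);
translate([806, 427, 0]) cube([32, 62, 2293]);
translate([488, 427, 259]) cube([318, 62, 25]);
translate([488, 427, 558]) cube([318, 62, 25]);
translate([488, 427, 857]) cube([318, 62, 25]);
translate([488, 427, 1156]) cube([318, 62, 25]);
translate([488, 427, 1455]) cube([318, 62, 25]);
translate([488, 427, 1754]) cube([318, 62, 25]);
translate([488, 427, 2053]) cube([318, 62, 25]);


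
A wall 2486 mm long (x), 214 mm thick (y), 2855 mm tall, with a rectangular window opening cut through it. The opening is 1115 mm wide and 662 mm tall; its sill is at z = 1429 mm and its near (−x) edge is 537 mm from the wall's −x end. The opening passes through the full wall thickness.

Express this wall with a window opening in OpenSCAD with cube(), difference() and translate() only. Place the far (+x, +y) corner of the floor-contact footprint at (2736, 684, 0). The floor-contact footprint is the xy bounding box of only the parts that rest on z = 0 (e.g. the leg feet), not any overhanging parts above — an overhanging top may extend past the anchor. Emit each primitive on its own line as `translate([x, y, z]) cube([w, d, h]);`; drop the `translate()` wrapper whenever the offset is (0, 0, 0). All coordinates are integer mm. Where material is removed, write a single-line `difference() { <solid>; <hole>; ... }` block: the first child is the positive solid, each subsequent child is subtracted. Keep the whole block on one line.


difference() { translate([250, 470, 0]) cube([2486, 214, 2855]); translate([787, 470, 1429]) cube([1115, 214, 662]); }


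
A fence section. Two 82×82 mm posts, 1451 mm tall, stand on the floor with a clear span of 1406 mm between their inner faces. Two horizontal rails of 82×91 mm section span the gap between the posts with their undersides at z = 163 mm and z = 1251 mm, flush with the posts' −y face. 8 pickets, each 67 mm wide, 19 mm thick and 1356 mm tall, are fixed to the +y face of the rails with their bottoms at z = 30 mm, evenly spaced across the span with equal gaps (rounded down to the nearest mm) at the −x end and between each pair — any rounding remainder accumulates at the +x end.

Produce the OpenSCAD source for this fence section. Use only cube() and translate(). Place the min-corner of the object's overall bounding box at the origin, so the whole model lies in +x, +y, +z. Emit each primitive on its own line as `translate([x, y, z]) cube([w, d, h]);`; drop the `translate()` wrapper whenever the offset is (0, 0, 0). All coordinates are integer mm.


cube([82, 82, 1451]);
translate([1488, 0, 0]) cube([82, 82, 1451]);
translate([82, 0, 163]) cube([1406, 82, 91]);
translate([82, 0, 1251]) cube([1406, 82, 91]);
translate([178, 82, 30]) cube([67, 19, 1356]);
translate([341, 82, 30]) cube([67, 19, 1356]);
translate([504, 82, 30]) cube([67, 19, 1356]);
translate([667, 82, 30]) cube([67, 19, 1356]);
translate([830, 82, 30]) cube([67, 19, 1356]);
translate([993, 82, 30]) cube([67, 19, 1356]);
translate([1156, 82, 30]) cube([67, 19, 1356]);
translate([1319, 82, 30]) cube([67, 19, 1356]);


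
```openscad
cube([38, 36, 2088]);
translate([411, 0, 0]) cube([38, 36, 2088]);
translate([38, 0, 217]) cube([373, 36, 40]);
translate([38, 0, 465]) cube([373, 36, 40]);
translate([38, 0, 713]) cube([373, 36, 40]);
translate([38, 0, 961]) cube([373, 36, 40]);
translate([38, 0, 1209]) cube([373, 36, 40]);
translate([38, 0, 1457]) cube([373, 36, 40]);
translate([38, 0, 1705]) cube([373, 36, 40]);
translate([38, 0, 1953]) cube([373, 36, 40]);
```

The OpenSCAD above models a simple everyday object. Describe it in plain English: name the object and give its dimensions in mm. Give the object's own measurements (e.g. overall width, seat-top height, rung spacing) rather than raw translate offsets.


A straight ladder. Two 38×36 mm vertical rails, 2088 mm tall, stand 449 mm apart (outside-to-outside) with their front faces coplanar on the −y side. 8 rungs, each 36 mm deep and 40 mm tall, span between the inner faces of the rails, front faces flush with the rails. The lowest rung's underside is at z = 217 mm and rungs are spaced 248 mm apart (underside to underside).


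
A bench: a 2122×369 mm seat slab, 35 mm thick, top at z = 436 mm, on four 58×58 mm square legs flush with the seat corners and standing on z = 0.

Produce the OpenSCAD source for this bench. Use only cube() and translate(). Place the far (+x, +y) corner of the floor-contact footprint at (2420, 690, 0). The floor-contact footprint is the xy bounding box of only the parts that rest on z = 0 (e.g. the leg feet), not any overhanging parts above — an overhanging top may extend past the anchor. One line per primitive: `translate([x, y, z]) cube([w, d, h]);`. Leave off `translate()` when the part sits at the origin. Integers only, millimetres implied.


translate([298, 321, 401]) cube([2122, 369, 35]);
translate([298, 321, 0]) cube([58, 58, 401]);
translate([298, 632, 0]) cube([58, 58, 401]);
translate([2362, 321, 0]) cube([58, 58, 401]);
translate([2362, 632, 0]) cube([58, 58, 401]);


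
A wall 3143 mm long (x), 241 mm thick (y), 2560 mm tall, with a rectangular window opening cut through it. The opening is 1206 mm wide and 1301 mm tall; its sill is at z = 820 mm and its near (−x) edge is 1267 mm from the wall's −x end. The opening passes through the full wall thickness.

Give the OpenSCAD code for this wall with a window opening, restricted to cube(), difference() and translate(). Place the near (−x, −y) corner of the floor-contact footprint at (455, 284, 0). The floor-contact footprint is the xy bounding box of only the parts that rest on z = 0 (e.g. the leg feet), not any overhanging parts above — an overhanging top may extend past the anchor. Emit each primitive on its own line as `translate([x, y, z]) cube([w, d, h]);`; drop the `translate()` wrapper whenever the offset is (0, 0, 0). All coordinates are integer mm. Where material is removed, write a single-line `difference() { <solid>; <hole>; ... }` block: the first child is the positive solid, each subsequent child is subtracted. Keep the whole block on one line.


difference() { translate([455, 284, 0]) cube([3143, 241, 2560]); translate([1722, 284, 820]) cube([1206, 241, 1301]); }


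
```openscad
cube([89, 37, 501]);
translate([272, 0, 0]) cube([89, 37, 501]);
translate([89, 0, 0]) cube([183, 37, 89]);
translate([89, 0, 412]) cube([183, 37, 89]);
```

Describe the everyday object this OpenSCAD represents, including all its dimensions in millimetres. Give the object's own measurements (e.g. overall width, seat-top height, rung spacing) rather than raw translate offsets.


A rectangular picture frame lying in the x–z plane (depth along y). The opening is 183 mm wide (x) by 323 mm tall (z), surrounded by a border 89 mm wide on all four sides. The frame is 37 mm deep and is made of two full-height vertical stiles with two horizontal rails fitted between them.


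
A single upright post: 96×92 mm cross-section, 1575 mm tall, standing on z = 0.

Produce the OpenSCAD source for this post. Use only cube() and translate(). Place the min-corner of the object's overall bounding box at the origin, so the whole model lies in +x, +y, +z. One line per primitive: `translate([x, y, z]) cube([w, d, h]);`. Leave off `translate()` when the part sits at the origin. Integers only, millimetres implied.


cube([96, 92, 1575]);


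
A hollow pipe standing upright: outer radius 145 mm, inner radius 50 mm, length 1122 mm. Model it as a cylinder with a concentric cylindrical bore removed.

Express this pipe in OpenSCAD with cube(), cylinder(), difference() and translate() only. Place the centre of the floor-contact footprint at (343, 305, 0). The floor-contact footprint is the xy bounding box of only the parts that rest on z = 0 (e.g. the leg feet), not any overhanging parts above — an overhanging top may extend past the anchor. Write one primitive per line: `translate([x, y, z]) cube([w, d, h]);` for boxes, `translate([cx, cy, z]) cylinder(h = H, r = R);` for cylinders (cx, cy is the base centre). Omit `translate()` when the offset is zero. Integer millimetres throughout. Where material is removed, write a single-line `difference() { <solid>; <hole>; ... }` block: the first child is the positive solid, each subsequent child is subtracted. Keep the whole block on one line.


difference() { translate([343, 305, 0]) cylinder(h = 1122, r = 145); translate([343, 305, 0]) cylinder(h = 1122, r = 50); }


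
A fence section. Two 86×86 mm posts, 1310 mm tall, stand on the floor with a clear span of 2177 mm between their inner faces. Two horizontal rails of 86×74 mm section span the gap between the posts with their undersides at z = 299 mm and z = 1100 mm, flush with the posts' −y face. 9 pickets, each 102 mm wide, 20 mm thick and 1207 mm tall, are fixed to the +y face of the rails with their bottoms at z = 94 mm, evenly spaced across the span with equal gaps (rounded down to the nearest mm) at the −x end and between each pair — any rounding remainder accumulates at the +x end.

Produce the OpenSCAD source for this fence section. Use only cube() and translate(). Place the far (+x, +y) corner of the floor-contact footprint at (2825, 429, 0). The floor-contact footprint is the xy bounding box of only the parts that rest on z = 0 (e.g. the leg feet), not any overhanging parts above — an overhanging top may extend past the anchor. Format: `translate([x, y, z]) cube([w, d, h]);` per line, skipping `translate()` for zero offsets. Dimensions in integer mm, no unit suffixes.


translate([476, 343, 0]) cube([86, 86, 1310]);
translate([2739, 343, 0]) cube([86, 86, 1310]);
translate([562, 343, 299]) cube([2177, 86, 74]);
translate([562, 343, 1100]) cube([2177, 86, 74]);
translate([687, 429, 94]) cube([102, 20, 1207]);
translate([914, 429, 94]) cube([102, 20, 1207]);
translate([1141, 429, 94]) cube([102, 20, 1207]);
translate([1368, 429, 94]) cube([102, 20, 1207]);
translate([1595, 429, 94]) cube([102, 20, 1207]);
translate([1822, 429, 94]) cube([102, 20, 1207]);
translate([2049, 429, 94]) cube([102, 20, 1207]);
translate([2276, 429, 94]) cube([102, 20, 1207]);
translate([2503, 429, 94]) cube([102, 20, 1207]);


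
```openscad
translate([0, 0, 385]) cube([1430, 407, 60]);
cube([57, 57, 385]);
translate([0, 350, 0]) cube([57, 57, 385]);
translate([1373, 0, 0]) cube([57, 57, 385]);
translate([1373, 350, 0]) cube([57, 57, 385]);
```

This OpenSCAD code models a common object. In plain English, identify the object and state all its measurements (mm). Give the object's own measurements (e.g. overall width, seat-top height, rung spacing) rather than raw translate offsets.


A long wooden bench with a 1430 mm (x) × 407 mm (y) seat, 60 mm thick, its top surface 445 mm above the floor. Four 57 mm square legs at the seat corners, flush with the edges, run from z = 0 to the seat underside.
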